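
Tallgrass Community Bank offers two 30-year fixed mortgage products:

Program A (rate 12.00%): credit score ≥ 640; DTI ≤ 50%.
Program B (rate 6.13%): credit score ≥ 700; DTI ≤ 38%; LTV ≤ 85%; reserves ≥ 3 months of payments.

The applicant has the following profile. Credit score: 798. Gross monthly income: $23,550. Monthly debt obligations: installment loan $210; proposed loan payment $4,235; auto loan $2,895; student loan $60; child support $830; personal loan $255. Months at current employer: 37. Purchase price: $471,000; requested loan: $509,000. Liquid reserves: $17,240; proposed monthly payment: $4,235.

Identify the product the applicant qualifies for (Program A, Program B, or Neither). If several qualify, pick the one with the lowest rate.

Total debts = (210 + 4,235 + 2,895 + 60 + 830 + 255) = 8,485; DTI = 8,485/23,550 = 36%.
LTV = 509,000/471,000 = 108.1%.
Reserves = 17,240/4,235 = 4.1 months.
Program A: score 798 ≥ 640; DTI 36% ≤ 50% → qualifies.
Program B: score 798 ≥ 700; DTI 36% ≤ 38%; LTV 108.1% > 85%; reserves 4.1 ≥ 3 mo → does not qualify.

Program A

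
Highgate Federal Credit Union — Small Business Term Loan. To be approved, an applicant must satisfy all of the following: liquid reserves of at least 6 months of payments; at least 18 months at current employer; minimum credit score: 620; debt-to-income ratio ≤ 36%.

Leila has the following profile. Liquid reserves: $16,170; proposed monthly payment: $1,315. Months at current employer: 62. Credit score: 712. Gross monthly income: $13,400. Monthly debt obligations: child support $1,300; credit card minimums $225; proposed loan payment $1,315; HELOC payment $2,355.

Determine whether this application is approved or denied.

Liquid reserves cover 16,170/1,315 = 12.3 months — ≥ 6 required
Employment 62 ≥ 18 months
Credit score 712 ≥ 620 (meets)
Total monthly debts = (1,300 + 225 + 1,315 + 2,355) = 5,195. DTI = 5,195/13,400 = 38.8% > 36%
Fails on DTI.

Denied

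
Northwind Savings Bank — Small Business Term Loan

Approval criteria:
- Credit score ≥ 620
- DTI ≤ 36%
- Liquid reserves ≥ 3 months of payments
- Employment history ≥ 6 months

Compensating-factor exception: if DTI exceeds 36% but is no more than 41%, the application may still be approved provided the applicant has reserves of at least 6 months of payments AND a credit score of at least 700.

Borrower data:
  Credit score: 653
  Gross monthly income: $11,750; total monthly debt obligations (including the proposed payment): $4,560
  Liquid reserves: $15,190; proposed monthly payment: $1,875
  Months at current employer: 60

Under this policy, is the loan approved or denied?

Credit score 653 ≥ 620 (meets base)
DTI: 4,560 ÷ 11,750 = 38.8%, over the 36% base limit.
Reserves: 15,190 ÷ 1,875 = 8.1 months (meets 3-month minimum)
Employment 60 ≥ 6 months
DTI 38.8% is within the 36%–41% exception band; checking compensating factors.
Reserves 8.1 ≥ 6 months; credit score 653 < 700.
Override conditions not both satisfied; exception does not apply.

Denied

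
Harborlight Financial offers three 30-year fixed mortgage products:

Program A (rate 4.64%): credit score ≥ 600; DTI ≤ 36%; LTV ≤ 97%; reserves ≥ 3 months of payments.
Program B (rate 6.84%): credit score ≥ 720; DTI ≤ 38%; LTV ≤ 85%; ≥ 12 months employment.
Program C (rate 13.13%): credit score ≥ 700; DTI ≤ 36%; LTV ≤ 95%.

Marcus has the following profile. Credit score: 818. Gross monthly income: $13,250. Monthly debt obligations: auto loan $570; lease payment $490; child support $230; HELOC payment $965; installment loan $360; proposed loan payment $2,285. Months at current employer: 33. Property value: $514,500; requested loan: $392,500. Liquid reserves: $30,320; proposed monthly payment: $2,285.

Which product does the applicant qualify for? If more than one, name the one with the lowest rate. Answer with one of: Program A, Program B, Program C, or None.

Total debts = (570 + 490 + 230 + 965 + 360 + 2,285) = 4,900; DTI = 4,900/13,250 = 37%.
LTV = 392,500/514,500 = 76.3%.
Reserves = 30,320/2,285 = 13.3 months.
Program A: score 818 ≥ 600; DTI 37% > 36%; LTV 76.3% ≤ 97%; reserves 13.3 ≥ 3 mo → does not qualify.
Program B: score 818 ≥ 720; DTI 37% ≤ 38%; LTV 76.3% ≤ 85%; employment 33 ≥ 12 mo → qualifies.
Program C: score 818 ≥ 700; DTI 37% > 36%; LTV 76.3% ≤ 95% → does not qualify.

Program B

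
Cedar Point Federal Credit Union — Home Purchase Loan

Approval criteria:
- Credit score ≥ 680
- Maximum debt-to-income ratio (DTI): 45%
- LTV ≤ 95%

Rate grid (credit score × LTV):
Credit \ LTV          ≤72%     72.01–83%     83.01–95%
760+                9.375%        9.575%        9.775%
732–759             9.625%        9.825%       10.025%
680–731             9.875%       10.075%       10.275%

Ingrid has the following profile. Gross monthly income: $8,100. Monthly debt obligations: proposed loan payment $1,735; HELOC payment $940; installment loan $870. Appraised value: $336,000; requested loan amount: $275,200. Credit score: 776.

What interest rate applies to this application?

Credit score 776 ≥ 680; Total monthly debts = (1,735 + 940 + 870) = 3,545. Debt-to-income = 3,545/8,100 = 43.8% — meets 45% limit
LTV: 275,200 ÷ 336,000 = 81.9%, within 95% cap
Credit 776 → row 760+; LTV 81.9% → column 72.01–83%. Grid cell → 9.575%.

9.575%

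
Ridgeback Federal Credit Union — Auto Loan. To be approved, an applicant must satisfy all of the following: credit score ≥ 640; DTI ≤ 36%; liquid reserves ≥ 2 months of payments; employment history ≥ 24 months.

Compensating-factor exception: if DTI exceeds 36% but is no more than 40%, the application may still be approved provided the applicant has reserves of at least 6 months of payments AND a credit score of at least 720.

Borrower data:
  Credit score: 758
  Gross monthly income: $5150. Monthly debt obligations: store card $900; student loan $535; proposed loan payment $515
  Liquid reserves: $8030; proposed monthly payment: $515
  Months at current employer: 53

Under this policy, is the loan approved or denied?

Credit score 758 ≥ 640 (meets base)
Total debts = (900 + 535 + 515) = 1,950. DTI = 1,950/5,150 = 37.9% > 36% — standard DTI limit exceeded.
Reserves = 8,030/515 = 15.6 months ≥ 2
Employment 53 ≥ 24 months
DTI 37.9% is within the 36%–40% exception band; checking compensating factors.
Override check — reserves: 15.6 mo (ok); score: 758 (ok).
Both compensating conditions met → exception applies.

Approved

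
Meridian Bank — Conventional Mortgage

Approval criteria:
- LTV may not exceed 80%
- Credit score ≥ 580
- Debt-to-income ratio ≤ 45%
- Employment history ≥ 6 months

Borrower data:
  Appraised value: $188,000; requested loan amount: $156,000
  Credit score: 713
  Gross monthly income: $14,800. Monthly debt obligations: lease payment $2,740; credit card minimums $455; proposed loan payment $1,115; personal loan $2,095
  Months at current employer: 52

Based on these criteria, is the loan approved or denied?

LTV: 156,000 ÷ 188,000 = 83%, exceeds 80% cap
Credit score 713 ≥ 580 (meets)
Total monthly debts = (2,740 + 455 + 1,115 + 2,095) = 6,405. Debt-to-income = 6,405/14,800 = 43.3% — meets 45% limit
Employment 52 ≥ 6 months
Fails on LTV.

Denied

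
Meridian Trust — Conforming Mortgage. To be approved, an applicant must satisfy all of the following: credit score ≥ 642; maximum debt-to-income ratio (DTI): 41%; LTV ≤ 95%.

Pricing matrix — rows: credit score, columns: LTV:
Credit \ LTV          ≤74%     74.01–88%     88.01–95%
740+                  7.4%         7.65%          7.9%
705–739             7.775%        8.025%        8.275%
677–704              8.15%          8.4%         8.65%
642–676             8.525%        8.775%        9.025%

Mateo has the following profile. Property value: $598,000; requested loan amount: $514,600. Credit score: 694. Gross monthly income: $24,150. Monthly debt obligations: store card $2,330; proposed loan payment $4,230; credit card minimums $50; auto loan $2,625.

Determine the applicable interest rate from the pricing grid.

Credit score 694 ≥ 642; Total monthly debts = (2,330 + 4,230 + 50 + 2,625) = 9,235. Debt-to-income = 9,235/24,150 = 38.2% — meets 41% limit
LTV = 514,600/598,000 = 86.1% ≤ 95%
Row: 694 falls in 677–704. Column: 86.1% falls in 74.01–88%. Rate = 8.4%.

8.4%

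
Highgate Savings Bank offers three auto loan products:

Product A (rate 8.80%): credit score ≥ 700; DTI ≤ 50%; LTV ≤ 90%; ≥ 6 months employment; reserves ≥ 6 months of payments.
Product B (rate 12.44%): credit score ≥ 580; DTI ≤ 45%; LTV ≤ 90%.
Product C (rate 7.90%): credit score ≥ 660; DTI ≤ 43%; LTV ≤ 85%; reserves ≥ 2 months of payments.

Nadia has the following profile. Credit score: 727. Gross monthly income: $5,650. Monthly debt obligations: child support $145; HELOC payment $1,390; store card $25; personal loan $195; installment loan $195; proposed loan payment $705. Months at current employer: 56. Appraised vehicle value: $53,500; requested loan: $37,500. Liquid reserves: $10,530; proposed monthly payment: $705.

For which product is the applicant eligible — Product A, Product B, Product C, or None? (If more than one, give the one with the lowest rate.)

Product A

Total debts = (145 + 1,390 + 25 + 195 + 195 + 705) = 2,655; DTI = 2,655/5,650 = 47%.
LTV = 37,500/53,500 = 70.1%.
Reserves = 10,530/705 = 14.9 months.
Product A: score 727 ≥ 700; DTI 47% ≤ 50%; LTV 70.1% ≤ 90%; employment 56 ≥ 6 mo; reserves 14.9 ≥ 6 mo → qualifies.
Product B: score 727 ≥ 580; DTI 47% > 45%; LTV 70.1% ≤ 90% → does not qualify.
Product C: score 727 ≥ 660; DTI 47% > 43%; LTV 70.1% ≤ 85%; reserves 14.9 ≥ 2 mo → does not qualify.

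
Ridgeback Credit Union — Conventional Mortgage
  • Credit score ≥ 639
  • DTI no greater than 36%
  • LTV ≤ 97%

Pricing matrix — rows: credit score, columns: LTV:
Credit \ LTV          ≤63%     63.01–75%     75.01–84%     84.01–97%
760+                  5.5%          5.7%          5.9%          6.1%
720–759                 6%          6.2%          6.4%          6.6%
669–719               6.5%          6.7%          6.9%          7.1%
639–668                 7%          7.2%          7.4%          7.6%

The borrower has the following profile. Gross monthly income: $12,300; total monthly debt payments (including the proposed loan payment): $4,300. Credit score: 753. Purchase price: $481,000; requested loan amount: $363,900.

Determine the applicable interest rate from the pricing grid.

Credit score 753 ≥ 639; Debt-to-income = 4,300/12,300 = 35% — meets 36% limit
LTV = 363,900/481,000 = 75.7% ≤ 97%
Row: 753 falls in 720–759. Column: 75.7% falls in 75.01–84%. Rate = 6.4%.

6.4%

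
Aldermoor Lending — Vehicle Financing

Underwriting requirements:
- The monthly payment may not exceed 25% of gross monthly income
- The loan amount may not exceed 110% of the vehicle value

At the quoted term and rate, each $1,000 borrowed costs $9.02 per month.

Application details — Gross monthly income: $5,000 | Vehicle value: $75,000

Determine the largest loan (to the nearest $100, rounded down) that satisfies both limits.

Payment cap: 25% × $5,000 = $1,250/month.
At $9.02 per $1,000, that supports 1,250/9.02 × 1,000 ≈ $138,580 → $138,500.
LTV cap: 110% × $75,000 = $82,500 → $82,500.
Binding constraint: loan-to-value.

$82,500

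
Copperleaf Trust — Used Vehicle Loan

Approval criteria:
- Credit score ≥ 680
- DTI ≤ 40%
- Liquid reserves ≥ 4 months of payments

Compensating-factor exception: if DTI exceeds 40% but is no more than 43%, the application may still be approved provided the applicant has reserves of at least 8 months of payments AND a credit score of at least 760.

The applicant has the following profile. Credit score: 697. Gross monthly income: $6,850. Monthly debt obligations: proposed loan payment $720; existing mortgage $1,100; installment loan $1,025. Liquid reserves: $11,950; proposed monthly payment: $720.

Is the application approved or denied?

Credit score 697 ≥ 680 (meets base)
Total debts = (720 + 1,100 + 1,025) = 2,845. DTI = 2,845/6,850 = 41.5% > 40% — standard DTI limit exceeded.
Reserves: 11,950 ÷ 720 = 16.6 months (meets 4-month minimum)
DTI 41.5% is within the 40%–43% exception band; checking compensating factors.
Reserves 16.6 ≥ 8 months; credit score 697 < 760.
Compensating-factor requirement not fully met.

Denied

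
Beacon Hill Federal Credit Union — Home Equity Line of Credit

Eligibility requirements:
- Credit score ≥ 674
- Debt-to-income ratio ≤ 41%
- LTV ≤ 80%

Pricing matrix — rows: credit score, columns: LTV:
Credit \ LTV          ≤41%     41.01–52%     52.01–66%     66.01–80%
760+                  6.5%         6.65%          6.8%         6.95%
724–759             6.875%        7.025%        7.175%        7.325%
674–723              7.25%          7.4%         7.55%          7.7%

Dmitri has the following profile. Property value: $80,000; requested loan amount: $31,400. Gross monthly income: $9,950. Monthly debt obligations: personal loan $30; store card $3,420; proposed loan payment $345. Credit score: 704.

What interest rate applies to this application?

Credit score 704 ≥ 674; Total monthly debts = (30 + 3,420 + 345) = 3,795. DTI: 3,795 ÷ 9,950 = 38.1%, within the 41% cap
LTV = 31,400/80,000 = 39.2% ≤ 80%
Row: 704 falls in 674–723. Column: 39.2% falls in ≤41%. Rate = 7.25%.

7.25%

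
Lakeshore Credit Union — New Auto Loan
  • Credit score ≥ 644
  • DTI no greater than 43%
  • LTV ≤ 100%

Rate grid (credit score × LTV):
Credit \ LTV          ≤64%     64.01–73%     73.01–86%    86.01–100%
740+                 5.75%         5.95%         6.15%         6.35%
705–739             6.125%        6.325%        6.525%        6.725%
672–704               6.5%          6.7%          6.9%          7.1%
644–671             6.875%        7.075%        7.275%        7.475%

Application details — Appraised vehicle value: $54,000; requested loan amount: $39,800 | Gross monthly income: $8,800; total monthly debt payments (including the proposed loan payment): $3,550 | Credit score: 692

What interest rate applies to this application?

6.9%

Credit score 692 ≥ 644; Debt-to-income = 3,550/8,800 = 40.3% — meets 43% limit
Loan-to-value = 39,800/54,000 = 73.7% — pass (100% max)
Credit 692 → row 672–704; LTV 73.7% → column 73.01–86%. Grid cell → 6.9%.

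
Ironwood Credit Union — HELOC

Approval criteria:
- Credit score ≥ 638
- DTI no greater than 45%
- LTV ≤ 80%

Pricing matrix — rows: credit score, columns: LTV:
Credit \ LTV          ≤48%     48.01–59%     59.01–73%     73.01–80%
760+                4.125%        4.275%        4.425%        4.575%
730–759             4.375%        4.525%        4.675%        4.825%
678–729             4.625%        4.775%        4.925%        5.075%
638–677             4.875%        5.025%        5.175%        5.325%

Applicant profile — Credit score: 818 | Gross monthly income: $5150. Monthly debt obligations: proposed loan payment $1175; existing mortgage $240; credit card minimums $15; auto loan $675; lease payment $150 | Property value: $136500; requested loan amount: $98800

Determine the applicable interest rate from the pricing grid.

Credit score 818 ≥ 638; Total monthly debts = (1,175 + 240 + 15 + 675 + 150) = 2,255. DTI = 2,255/5,150 = 43.8% ≤ 45%
LTV = 98,800/136,500 = 72.4% ≤ 80%
Row: 818 falls in 760+. Column: 72.4% falls in 59.01–73%. Rate = 4.425%.

4.425%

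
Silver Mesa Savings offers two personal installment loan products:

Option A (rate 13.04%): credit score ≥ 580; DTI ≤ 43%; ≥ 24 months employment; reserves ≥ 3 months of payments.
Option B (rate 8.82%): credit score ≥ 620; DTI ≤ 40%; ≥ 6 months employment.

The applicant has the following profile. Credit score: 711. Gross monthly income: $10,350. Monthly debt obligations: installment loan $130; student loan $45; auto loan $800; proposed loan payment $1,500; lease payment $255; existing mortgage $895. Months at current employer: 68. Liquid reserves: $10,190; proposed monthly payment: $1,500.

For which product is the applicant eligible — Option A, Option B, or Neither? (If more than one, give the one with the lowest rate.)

Total debts = (130 + 45 + 800 + 1,500 + 255 + 895) = 3,625; DTI = 3,625/10,350 = 35%.
Reserves = 10,190/1,500 = 6.8 months.
Option A: score 711 ≥ 580; DTI 35% ≤ 43%; employment 68 ≥ 24 mo; reserves 6.8 ≥ 3 mo → qualifies.
Option B: score 711 ≥ 620; DTI 35% ≤ 40%; employment 68 ≥ 6 mo → qualifies.
Qualifying: Option A, Option B. Lowest rate is 8.82% → Option B.

Option B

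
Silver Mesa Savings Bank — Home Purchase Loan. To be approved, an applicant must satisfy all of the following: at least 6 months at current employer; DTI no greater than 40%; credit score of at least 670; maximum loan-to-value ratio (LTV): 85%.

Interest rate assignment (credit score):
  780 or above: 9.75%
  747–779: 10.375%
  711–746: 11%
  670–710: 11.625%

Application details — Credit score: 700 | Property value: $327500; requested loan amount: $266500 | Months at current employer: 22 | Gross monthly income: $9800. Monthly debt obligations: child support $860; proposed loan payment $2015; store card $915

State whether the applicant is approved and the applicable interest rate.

Credit score 700 ≥ 670 (meets minimum)
Employment 22 ≥ 6 months
Loan-to-value = 266,500/327,500 = 81.4% — pass (85% max)
Total monthly debts = (860 + 2,015 + 915) = 3,790. DTI: 3,790 ÷ 9,800 = 38.7%, within the 40% cap
All requirements met. Score 700 falls in the 670–710 tier → 11.625%.

Approved at 11.625%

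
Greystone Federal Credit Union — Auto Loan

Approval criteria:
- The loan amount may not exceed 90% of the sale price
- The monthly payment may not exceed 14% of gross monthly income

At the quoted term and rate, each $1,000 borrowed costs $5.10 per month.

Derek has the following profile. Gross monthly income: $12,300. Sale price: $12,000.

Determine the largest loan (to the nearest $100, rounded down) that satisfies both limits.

Payment cap: 14% × $12,300 = $1,722/month.
At $5.10 per $1,000, that supports 1,722/5.10 × 1,000 ≈ $337,647 → $337,600.
LTV cap: 90% × $12,000 = $10,800 → $10,800.
Binding constraint: loan-to-value.

$10,800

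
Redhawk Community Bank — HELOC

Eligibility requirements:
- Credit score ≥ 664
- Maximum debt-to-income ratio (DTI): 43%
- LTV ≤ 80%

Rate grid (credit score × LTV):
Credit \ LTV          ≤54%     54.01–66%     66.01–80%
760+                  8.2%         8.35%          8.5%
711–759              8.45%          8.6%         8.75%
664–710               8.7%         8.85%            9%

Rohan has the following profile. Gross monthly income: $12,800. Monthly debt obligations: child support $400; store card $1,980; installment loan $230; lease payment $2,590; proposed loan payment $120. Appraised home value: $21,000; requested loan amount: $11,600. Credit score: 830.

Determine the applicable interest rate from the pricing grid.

8.35%

Credit score 830 ≥ 664; Total monthly debts = (400 + 1,980 + 230 + 2,590 + 120) = 5,320. DTI: 5,320 ÷ 12,800 = 41.6%, within the 43% cap
Loan-to-value = 11,600/21,000 = 55.2% — pass (80% max)
Credit 830 → row 760+; LTV 55.2% → column 54.01–66%. Grid cell → 8.35%.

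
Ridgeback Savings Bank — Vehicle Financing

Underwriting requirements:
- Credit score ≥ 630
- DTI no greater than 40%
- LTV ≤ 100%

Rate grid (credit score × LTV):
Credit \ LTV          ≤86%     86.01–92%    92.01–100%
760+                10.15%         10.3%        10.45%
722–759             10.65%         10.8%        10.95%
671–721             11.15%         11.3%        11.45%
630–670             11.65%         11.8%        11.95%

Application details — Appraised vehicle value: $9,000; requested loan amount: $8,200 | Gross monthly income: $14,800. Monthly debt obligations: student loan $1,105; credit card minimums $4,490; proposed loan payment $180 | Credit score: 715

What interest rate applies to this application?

11.3%

Credit score 715 ≥ 630; Total monthly debts = (1,105 + 4,490 + 180) = 5,775. DTI: 5,775 ÷ 14,800 = 39%, within the 40% cap
LTV = 8,200/9,000 = 91.1% ≤ 100%
Score 715 is in the 671–721 band; LTV 91.1% is in the 86.01–92% band → 11.3%.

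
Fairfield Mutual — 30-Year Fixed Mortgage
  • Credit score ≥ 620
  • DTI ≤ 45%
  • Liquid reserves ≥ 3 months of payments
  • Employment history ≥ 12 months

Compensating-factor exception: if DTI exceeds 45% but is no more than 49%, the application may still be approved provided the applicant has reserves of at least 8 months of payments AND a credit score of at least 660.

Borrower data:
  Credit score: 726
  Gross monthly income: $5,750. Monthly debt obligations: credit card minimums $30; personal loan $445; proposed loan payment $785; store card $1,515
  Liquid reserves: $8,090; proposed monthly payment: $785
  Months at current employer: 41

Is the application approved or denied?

Credit score 726 ≥ 620 (meets base)
Total debts = (30 + 445 + 785 + 1,515) = 2,775. DTI: 2,775 ÷ 5,750 = 48.3%, over the 45% base limit.
Reserves = 8,090/785 = 10.3 months ≥ 3
Employment 41 ≥ 12 months
48.3% falls in the override range (45%–49%), so the compensating-factor test applies.
Override check — reserves: 10.3 mo (ok); score: 726 (ok).
Both compensating conditions met → exception applies.

Approved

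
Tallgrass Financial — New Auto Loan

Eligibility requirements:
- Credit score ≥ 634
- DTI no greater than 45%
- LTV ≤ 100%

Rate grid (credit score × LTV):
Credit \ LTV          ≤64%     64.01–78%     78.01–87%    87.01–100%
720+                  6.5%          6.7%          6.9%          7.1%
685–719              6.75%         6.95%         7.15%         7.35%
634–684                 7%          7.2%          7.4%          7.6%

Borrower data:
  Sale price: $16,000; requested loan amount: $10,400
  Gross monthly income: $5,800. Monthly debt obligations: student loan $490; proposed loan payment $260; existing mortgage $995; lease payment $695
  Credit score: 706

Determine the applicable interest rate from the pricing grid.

6.95%

Credit score 706 ≥ 634; Total monthly debts = (490 + 260 + 995 + 695) = 2,440. DTI = 2,440/5,800 = 42.1% ≤ 45%
Loan-to-value = 10,400/16,000 = 65% — pass (100% max)
Score 706 is in the 685–719 band; LTV 65% is in the 64.01–78% band → 6.95%.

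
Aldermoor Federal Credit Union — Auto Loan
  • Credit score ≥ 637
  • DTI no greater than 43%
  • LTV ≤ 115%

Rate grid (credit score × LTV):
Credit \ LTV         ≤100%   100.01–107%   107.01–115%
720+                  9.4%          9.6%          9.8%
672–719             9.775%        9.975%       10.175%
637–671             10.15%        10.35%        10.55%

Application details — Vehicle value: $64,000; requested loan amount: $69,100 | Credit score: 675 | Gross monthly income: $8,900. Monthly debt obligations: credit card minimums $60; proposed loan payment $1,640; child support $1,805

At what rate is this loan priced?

Credit score 675 ≥ 637; Total monthly debts = (60 + 1,640 + 1,805) = 3,505. DTI: 3,505 ÷ 8,900 = 39.4%, within the 43% cap
LTV: 69,100 ÷ 64,000 = 108%, within 115% cap
Score 675 is in the 672–719 band; LTV 108% is in the 107.01–115% band → 10.175%.

10.175%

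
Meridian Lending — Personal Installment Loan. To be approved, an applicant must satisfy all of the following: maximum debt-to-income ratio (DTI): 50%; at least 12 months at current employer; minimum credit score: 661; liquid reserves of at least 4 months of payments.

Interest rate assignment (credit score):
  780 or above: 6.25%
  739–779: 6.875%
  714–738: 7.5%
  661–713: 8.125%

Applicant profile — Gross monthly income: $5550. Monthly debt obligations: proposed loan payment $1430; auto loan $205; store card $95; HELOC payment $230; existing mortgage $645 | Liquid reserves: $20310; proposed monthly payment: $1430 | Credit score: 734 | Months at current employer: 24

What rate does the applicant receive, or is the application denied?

Approved at 7.5%

Credit score 734 ≥ 661 (meets minimum)
Reserves = 20,310/1,430 = 14.2 months ≥ 4
Employment 24 ≥ 12 months
Total monthly debts = (1,430 + 205 + 95 + 230 + 645) = 2,605. DTI: 2,605 ÷ 5,550 = 46.9%, within the 50% cap
All requirements met. Score 734 falls in the 714–738 tier → 7.5%.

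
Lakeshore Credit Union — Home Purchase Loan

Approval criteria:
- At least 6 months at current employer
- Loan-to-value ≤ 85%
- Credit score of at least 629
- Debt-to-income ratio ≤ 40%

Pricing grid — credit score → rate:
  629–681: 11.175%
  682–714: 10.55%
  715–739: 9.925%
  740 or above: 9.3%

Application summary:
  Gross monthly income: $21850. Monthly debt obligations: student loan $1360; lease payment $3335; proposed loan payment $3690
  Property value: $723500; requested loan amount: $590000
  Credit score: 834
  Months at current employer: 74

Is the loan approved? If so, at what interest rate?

Approved at 9.3%

Credit score 834 ≥ 629 (meets minimum)
Loan-to-value = 590,000/723,500 = 81.5% — pass (85% max)
Employment 74 ≥ 6 months
Total monthly debts = (1,360 + 3,335 + 3,690) = 8,385. DTI = 8,385/21,850 = 38.4% ≤ 40%
All requirements met. Score 834 falls in the 740 or above tier → 9.3%.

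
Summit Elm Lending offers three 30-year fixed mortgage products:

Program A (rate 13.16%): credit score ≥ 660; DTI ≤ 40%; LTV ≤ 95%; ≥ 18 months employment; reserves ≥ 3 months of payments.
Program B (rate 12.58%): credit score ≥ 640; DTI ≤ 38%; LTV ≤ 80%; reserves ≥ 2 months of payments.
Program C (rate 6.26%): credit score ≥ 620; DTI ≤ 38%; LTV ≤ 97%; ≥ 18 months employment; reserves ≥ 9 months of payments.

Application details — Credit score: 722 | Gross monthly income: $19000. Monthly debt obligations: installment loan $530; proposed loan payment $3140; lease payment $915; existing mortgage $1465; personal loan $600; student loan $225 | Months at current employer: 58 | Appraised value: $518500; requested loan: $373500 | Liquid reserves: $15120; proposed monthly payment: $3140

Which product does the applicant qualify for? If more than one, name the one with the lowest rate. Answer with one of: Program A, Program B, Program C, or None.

Total debts = (530 + 3,140 + 915 + 1,465 + 600 + 225) = 6,875; DTI = 6,875/19,000 = 36.2%.
LTV = 373,500/518,500 = 72%.
Reserves = 15,120/3,140 = 4.8 months.
Program A: score 722 ≥ 660; DTI 36.2% ≤ 40%; LTV 72% ≤ 95%; employment 58 ≥ 18 mo; reserves 4.8 ≥ 3 mo → qualifies.
Program B: score 722 ≥ 640; DTI 36.2% ≤ 38%; LTV 72% ≤ 80%; reserves 4.8 ≥ 2 mo → qualifies.
Program C: score 722 ≥ 620; DTI 36.2% ≤ 38%; LTV 72% ≤ 97%; employment 58 ≥ 18 mo; reserves 4.8 < 9 mo → does not qualify.
Qualifying: Program A, Program B. Lowest rate is 12.58% → Program B.

Program B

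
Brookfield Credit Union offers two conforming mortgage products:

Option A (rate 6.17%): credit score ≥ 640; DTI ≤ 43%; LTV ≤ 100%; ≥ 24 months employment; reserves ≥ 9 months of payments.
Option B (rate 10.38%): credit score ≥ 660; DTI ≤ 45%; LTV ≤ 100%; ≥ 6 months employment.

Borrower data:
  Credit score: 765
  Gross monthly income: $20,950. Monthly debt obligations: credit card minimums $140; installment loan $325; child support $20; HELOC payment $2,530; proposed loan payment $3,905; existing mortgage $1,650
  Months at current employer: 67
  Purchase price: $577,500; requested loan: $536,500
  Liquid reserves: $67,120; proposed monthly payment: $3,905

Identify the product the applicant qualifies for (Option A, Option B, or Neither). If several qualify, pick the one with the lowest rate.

Option A

Total debts = (140 + 325 + 20 + 2,530 + 3,905 + 1,650) = 8,570; DTI = 8,570/20,950 = 40.9%.
LTV = 536,500/577,500 = 92.9%.
Reserves = 67,120/3,905 = 17.2 months.
Option A: score 765 ≥ 640; DTI 40.9% ≤ 43%; LTV 92.9% ≤ 100%; employment 67 ≥ 24 mo; reserves 17.2 ≥ 9 mo → qualifies.
Option B: score 765 ≥ 660; DTI 40.9% ≤ 45%; LTV 92.9% ≤ 100%; employment 67 ≥ 6 mo → qualifies.
Qualifying: Option A, Option B. Lowest rate is 6.17% → Option A.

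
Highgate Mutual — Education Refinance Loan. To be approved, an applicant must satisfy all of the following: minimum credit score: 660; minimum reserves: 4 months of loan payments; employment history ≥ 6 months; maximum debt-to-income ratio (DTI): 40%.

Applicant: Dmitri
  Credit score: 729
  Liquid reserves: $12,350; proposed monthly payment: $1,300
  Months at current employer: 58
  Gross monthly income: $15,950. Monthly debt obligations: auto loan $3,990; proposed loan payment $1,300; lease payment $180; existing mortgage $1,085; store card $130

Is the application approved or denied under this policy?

Denied

Credit score 729 ≥ 660 (meets)
Reserves: 12,350 ÷ 1,300 = 9.5 months (meets 4-month minimum)
Employment 58 ≥ 6 months
Total monthly debts = (3,990 + 1,300 + 180 + 1,085 + 130) = 6,685. DTI: 6,685 ÷ 15,950 = 41.9%, exceeds the 40% cap
Fails on DTI.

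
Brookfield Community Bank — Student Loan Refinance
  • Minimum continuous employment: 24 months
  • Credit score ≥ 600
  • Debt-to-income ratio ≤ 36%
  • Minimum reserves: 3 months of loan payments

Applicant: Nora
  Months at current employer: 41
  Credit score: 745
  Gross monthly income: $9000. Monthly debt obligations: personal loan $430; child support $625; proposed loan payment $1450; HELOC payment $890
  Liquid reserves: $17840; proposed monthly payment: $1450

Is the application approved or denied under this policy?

Employment 41 ≥ 24 months
Credit score 745 ≥ 600 (meets)
Total monthly debts = (430 + 625 + 1,450 + 890) = 3,395. DTI: 3,395 ÷ 9,000 = 37.7%, exceeds the 36% cap
Reserves: 17,840 ÷ 1,450 = 12.3 months (meets 3-month minimum)
Fails on DTI.

Denied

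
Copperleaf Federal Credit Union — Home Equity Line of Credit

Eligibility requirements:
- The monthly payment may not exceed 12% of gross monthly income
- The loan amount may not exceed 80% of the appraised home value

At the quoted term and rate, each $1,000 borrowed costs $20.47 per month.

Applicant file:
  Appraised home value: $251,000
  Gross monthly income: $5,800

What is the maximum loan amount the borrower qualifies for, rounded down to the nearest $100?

$34,000

Payment cap: 12% × $5,800 = $696/month.
At $20.47 per $1,000, that supports 696/20.47 × 1,000 ≈ $34,000 → $34,000.
LTV cap: 80% × $251,000 = $200,800 → $200,800.
Binding constraint: payment-to-income.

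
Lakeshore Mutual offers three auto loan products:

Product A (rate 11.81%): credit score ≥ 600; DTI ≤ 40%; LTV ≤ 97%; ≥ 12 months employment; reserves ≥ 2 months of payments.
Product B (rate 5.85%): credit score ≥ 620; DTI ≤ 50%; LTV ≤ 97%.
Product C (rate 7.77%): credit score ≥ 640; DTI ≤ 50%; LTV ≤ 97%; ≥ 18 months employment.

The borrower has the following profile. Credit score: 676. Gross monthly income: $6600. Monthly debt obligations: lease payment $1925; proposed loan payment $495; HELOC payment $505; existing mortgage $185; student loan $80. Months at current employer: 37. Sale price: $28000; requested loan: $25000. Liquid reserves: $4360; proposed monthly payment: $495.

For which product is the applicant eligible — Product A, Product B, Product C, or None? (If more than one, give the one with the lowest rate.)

Product B

Total debts = (1,925 + 495 + 505 + 185 + 80) = 3,190; DTI = 3,190/6,600 = 48.3%.
LTV = 25,000/28,000 = 89.3%.
Reserves = 4,360/495 = 8.8 months.
Product A: score 676 ≥ 600; DTI 48.3% > 40%; LTV 89.3% ≤ 97%; employment 37 ≥ 12 mo; reserves 8.8 ≥ 2 mo → does not qualify.
Product B: score 676 ≥ 620; DTI 48.3% ≤ 50%; LTV 89.3% ≤ 97% → qualifies.
Product C: score 676 ≥ 640; DTI 48.3% ≤ 50%; LTV 89.3% ≤ 97%; employment 37 ≥ 18 mo → qualifies.
Qualifying: Product B, Product C. Lowest rate is 5.85% → Product B.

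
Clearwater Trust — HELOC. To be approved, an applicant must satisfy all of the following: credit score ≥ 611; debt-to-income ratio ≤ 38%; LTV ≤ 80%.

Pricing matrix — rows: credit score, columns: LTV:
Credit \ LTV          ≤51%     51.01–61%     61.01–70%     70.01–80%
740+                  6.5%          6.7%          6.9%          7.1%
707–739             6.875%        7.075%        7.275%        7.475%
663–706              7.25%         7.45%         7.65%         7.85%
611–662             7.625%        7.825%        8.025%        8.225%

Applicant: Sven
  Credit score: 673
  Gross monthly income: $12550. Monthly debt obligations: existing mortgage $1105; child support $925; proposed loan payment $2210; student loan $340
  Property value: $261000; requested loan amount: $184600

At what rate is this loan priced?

7.85%

Credit score 673 ≥ 611; Total monthly debts = (1,105 + 925 + 2,210 + 340) = 4,580. DTI: 4,580 ÷ 12,550 = 36.5%, within the 38% cap
LTV = 184,600/261,000 = 70.7% ≤ 80%
Row: 673 falls in 663–706. Column: 70.7% falls in 70.01–80%. Rate = 7.85%.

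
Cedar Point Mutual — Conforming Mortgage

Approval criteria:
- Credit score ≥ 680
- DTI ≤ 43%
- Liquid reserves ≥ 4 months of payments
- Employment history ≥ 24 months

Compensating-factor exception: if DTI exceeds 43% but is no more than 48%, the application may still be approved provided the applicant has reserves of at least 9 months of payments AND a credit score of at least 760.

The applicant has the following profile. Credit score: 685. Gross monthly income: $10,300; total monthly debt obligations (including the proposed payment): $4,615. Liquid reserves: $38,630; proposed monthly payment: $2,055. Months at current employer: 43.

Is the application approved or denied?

Denied

Credit score 685 ≥ 680 (meets base)
DTI = 4,615/10,300 = 44.8% > 43% — standard DTI limit exceeded.
Liquid reserves cover 38,630/2,055 = 18.8 months — ≥ 4 required
Employment 43 ≥ 24 months
44.8% falls in the override range (43%–48%), so the compensating-factor test applies.
Reserves 18.8 ≥ 9 months; credit score 685 < 760.
Compensating-factor requirement not fully met.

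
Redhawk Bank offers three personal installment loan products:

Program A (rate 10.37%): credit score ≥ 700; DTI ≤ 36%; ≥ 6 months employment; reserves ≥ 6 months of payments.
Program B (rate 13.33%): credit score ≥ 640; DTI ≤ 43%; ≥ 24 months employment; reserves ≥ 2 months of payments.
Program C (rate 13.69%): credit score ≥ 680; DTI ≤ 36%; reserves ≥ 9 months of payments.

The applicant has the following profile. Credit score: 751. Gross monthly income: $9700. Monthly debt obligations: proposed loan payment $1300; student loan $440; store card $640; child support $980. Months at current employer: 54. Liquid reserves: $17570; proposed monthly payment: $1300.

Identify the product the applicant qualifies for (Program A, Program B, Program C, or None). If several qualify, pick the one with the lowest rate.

Program A

Total debts = (1,300 + 440 + 640 + 980) = 3,360; DTI = 3,360/9,700 = 34.6%.
Reserves = 17,570/1,300 = 13.5 months.
Program A: score 751 ≥ 700; DTI 34.6% ≤ 36%; employment 54 ≥ 6 mo; reserves 13.5 ≥ 6 mo → qualifies.
Program B: score 751 ≥ 640; DTI 34.6% ≤ 43%; employment 54 ≥ 24 mo; reserves 13.5 ≥ 2 mo → qualifies.
Program C: score 751 ≥ 680; DTI 34.6% ≤ 36%; reserves 13.5 ≥ 9 mo → qualifies.
Qualifying: Program A, Program B, Program C. Lowest rate is 10.37% → Program A.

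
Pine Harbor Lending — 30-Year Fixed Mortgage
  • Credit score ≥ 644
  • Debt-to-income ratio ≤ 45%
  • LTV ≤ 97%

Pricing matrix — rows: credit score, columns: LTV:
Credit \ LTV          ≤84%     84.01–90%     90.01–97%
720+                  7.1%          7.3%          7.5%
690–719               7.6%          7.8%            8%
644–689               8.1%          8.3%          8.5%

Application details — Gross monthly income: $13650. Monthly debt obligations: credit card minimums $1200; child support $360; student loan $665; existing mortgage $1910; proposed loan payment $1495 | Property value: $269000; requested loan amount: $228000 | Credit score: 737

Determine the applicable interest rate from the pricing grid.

Credit score 737 ≥ 644; Total monthly debts = (1,200 + 360 + 665 + 1,910 + 1,495) = 5,630. DTI: 5,630 ÷ 13,650 = 41.2%, within the 45% cap
Loan-to-value = 228,000/269,000 = 84.8% — pass (97% max)
Credit 737 → row 720+; LTV 84.8% → column 84.01–90%. Grid cell → 7.3%.

7.3%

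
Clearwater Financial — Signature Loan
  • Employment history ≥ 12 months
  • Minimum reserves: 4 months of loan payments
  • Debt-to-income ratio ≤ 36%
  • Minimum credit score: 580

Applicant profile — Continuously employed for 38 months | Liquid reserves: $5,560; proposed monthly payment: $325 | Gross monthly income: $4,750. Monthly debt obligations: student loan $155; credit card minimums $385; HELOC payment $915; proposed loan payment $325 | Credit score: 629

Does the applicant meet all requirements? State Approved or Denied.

Employment 38 ≥ 12 months
Liquid reserves cover 5,560/325 = 17.1 months — ≥ 4 required
Total monthly debts = (155 + 385 + 915 + 325) = 1,780. DTI = 1,780/4,750 = 37.5% > 36%
Credit score 629 ≥ 580 (meets)
Fails on DTI.

Denied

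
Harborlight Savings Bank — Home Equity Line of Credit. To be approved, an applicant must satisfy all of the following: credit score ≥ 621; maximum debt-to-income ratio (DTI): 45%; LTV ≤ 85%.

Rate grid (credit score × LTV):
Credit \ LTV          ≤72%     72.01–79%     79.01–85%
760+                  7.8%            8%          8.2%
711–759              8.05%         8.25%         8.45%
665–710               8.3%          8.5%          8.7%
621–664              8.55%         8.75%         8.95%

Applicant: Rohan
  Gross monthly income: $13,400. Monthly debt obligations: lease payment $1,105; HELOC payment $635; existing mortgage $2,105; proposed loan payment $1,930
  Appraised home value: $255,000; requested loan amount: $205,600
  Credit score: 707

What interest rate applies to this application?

8.7%

Credit score 707 ≥ 621; Total monthly debts = (1,105 + 635 + 2,105 + 1,930) = 5,775. Debt-to-income = 5,775/13,400 = 43.1% — meets 45% limit
LTV: 205,600 ÷ 255,000 = 80.6%, within 85% cap
Row: 707 falls in 665–710. Column: 80.6% falls in 79.01–85%. Rate = 8.7%.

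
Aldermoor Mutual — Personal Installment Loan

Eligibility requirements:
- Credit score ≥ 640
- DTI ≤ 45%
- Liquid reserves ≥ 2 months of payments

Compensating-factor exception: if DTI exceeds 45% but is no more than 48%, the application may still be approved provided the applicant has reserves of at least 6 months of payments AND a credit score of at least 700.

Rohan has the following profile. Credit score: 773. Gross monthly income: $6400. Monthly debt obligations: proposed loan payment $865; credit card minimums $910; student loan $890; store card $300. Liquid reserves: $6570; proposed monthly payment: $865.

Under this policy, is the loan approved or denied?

Approved

Credit score 773 ≥ 640 (meets base)
Total debts = (865 + 910 + 890 + 300) = 2,965. DTI: 2,965 ÷ 6,400 = 46.3%, over the 45% base limit.
Liquid reserves cover 6,570/865 = 7.6 months — ≥ 2 required
46.3% falls in the override range (45%–48%), so the compensating-factor test applies.
Reserves 7.6 ≥ 6 months; credit score 773 ≥ 700.
Both compensating conditions met → exception applies.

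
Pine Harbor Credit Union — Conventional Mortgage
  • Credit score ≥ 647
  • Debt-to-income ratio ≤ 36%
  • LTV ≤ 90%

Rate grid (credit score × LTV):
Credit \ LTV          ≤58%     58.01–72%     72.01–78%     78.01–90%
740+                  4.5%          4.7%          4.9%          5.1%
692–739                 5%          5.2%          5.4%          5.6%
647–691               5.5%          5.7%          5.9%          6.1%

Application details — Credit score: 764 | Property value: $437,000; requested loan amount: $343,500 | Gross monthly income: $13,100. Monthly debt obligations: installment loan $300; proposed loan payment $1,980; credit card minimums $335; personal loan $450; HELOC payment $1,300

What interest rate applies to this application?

Credit score 764 ≥ 647; Total monthly debts = (300 + 1,980 + 335 + 450 + 1,300) = 4,365. DTI: 4,365 ÷ 13,100 = 33.3%, within the 36% cap
LTV = 343,500/437,000 = 78.6% ≤ 90%
Credit 764 → row 740+; LTV 78.6% → column 78.01–90%. Grid cell → 5.1%.

5.1%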